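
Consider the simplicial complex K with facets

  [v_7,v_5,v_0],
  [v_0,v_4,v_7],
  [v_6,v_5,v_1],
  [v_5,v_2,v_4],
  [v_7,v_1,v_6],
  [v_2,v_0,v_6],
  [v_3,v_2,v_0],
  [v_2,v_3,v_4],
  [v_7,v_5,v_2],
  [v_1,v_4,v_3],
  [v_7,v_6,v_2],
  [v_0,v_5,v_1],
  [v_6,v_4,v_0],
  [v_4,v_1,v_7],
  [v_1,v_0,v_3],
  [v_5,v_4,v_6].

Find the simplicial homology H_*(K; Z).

H_0 = Z,  H_1 = Z^2,  H_2 = Z.

Order the vertices as v_0 < v_1 < v_2 < v_3 < v_4 < v_5 < v_6 < v_7. Listing each simplex with vertices in this order, K has dimension 2 with simplices:

  0-simplices (8): [v_0], [v_1], [v_2], [v_3], [v_4], [v_5], [v_6], [v_7]
  1-simplices (24): (24 of them)
  2-simplices (16): (16 of them)

giving chain groups C_0 ≅ Z^8, C_1 ≅ Z^24, C_2 ≅ Z^16.

Boundary ∂_1: C_1 → C_0 sends each edge [p,q] (with p < q) to q − p.
This gives a 8×24 integer matrix of rank 7; reducing to Smith normal form yields diagonal entries (1,1,1,1,1,1,1).

The boundary map ∂_2: C_2 → C_1 sends each 2-simplex [p,q,r] to [q,r] − [p,r] + [p,q]. For instance
  ∂[v_0,v_4,v_7] = [v_4,v_7] − [v_0,v_7] + [v_0,v_4],
  ∂[v_0,v_1,v_3] = [v_1,v_3] − [v_0,v_3] + [v_0,v_1].
As a 24×16 matrix over Z this has rank 15, with invariant factors (1,1,1,1,1,1,1,1,1,1,1,1,1,1,1).

From H_k ≅ ker(∂_k) / im(∂_{k+1}) we obtain:

  H_0: rank C_0 − rank ∂_1 = 8 − 7 = 1, and the invariant factors of ∂_1 are all 1, so H_0 = Z.
  H_1: rank ker ∂_1 − rank ∂_2 = (24 − 7) − 15 = 2, and the invariant factors of ∂_2 are all 1, so H_1 = Z^2.
  H_2: rank ker ∂_2 − rank ∂_3 = (16 − 15) − 0 = 1, and there is no ∂_3, so H_2 = Z.

As a check, the Euler characteristic is 8 − 24 + 16 = 0, which agrees with 1 − 2 + 1 = 0.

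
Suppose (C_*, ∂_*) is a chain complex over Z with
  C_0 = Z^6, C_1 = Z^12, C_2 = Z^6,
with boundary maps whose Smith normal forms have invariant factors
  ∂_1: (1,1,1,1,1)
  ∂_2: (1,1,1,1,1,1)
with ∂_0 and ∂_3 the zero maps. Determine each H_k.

H_0 = Z,  H_1 = Z,  H_2 = 0.

H_0: b_0 = 6 − 0 − 5 = 1; torsion from ∂_1 factors > 1: none. So H_0 = Z.
H_1: b_1 = 12 − 5 − 6 = 1; torsion from ∂_2 factors > 1: none. So H_1 = Z.
H_2: b_2 = 6 − 6 − 0 = 0; torsion from ∂_3 factors > 1: none. So H_2 = 0.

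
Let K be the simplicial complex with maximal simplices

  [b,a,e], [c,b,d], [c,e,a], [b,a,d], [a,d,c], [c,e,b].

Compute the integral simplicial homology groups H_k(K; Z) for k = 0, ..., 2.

K has 5 vertices, 9 edges, 6 triangles.
rank ∂_0 = 0, rank ∂_1 = 4 ⇒ b_0 = 5 − 0 − 4 = 1; all invariant factors of ∂_1 are 1 so no torsion. So H_0 = Z.
rank ∂_1 = 4, rank ∂_2 = 5 ⇒ b_1 = 9 − 4 − 5 = 0; all invariant factors of ∂_2 are 1 so no torsion. So H_1 = 0.
rank ∂_2 = 5, rank ∂_3 = 0 ⇒ b_2 = 6 − 5 − 0 = 1. So H_2 = Z.

H_0 = Z,  H_1 = 0,  H_2 = Z.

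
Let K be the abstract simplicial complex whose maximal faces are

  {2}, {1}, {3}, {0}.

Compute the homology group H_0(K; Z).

H_0 = Z^4.

Fix the vertex order 0 < 1 < 2 < 3 and write every simplex with vertices in increasing order. Then dim K = 0 and the simplices of K are:

  0-simplices (4): [0], [1], [2], [3]

so the chain groups are C_0 ≅ Z^4.

From H_k ≅ ker(∂_k) / im(∂_{k+1}) we obtain:

  H_0: rank C_0 − rank ∂_1 = 4 − 0 = 4, and there is no ∂_1, so H_0 = Z^4.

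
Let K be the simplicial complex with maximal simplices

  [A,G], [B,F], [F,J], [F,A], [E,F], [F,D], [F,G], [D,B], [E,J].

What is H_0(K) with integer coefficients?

Order the vertices as A < B < D < E < F < G < J. Listing each simplex with vertices in this order, K has dimension 1 with simplices:

  0-simplices (7): A, B, D, E, F, G, J
  1-simplices (9): AF, AG, BD, BF, DF, EF, EJ, FG, FJ

Hence C_0 ≅ Z^7, C_1 ≅ Z^9.

∂_1: C_1 → C_0 maps an edge to its endpoints' difference, ∂[p,q] = q − p.
The resulting 7×9 matrix has rank 6, and its Smith normal form has invariant factors (1,1,1,1,1,1).

Now H_k = ker ∂_k / im ∂_{k+1}, so:

  H_0: rank C_0 − rank ∂_1 = 7 − 6 = 1, and the invariant factors of ∂_1 are all 1, so H_0 = Z.

(K is a triangulation of a wedge of 3 circles.)

H_0 ≅ Z.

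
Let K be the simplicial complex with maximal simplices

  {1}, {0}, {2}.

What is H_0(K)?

Order the vertices as 0 < 1 < 2. Listing each simplex with vertices in this order, K has dimension 0 with simplices:

  0-simplices (3): [0], [1], [2]

Hence C_0 ≅ Z^3.

From H_k ≅ ker(∂_k) / im(∂_{k+1}) we obtain:

  H_0: rank C_0 − rank ∂_1 = 3 − 0 = 3, and there is no ∂_1, so H_0 ≅ Z^3.

H_0 = Z^3.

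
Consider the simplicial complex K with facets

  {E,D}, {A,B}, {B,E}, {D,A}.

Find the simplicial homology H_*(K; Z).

K has 4 vertices, 4 edges.
rank ∂_0 = 0, rank ∂_1 = 3 ⇒ b_0 = 4 − 0 − 3 = 1; all invariant factors of ∂_1 are 1 so no torsion. So H_0 ≅ Z.
rank ∂_1 = 3, rank ∂_2 = 0 ⇒ b_1 = 4 − 3 − 0 = 1. So H_1 ≅ Z.

H_0 = Z,  H_1 = Z.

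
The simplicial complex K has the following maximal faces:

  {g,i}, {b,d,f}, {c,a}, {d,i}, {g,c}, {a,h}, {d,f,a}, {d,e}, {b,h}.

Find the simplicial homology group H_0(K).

H_0 ≅ Z.

Order the vertices as a < b < c < d < e < f < g < h < i. Listing each simplex with vertices in this order, K has dimension 2 with simplices:

  0-simplices (9): a, b, c, d, e, f, g, h, i
  1-simplices (12): ac, ad, af, ah, bd, bf, bh, cg, de, df, di, gi
  2-simplices (2): adf, bdf

so the chain groups are C_0 ≅ Z^9, C_1 ≅ Z^12, C_2 ≅ Z^2.

∂_1: C_1 → C_0 is given by ∂[p,q] = [q] − [p]. For instance
  ∂af = f − a.
As a 9×12 matrix over Z this has rank 8, with invariant factors (1,1,1,1,1,1,1,1).

Boundary ∂_2: C_2 → C_1 sends each 2-simplex [p,q,r] to [q,r] − [p,r] + [p,q]. For instance
  ∂bdf = df − bf + bd,
  ∂adf = df − af + ad.
This gives a 12×2 integer matrix of rank 2; reducing to Smith normal form yields diagonal entries (1,1).

Computing H_k = (kernel of ∂_k) / (image of ∂_{k+1}):

  H_0: rank C_0 − rank ∂_1 = 9 − 8 = 1, and the invariant factors of ∂_1 are all 1, so H_0 = Z.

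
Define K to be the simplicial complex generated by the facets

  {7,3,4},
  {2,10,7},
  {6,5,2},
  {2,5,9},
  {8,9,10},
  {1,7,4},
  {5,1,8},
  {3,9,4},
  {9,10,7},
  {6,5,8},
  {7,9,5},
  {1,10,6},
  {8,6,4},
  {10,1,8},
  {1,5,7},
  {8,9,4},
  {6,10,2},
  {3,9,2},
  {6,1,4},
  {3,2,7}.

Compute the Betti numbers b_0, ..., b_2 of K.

b_0 = 1, b_1 = 1, b_2 = 0.

We work with the vertex ordering 1 < 2 < 3 < 4 < 5 < 6 < 7 < 8 < 9 < 10. The simplices of K, each written with vertices in increasing order, are:

  0-simplices (10): [1], [2], [3], [4], [5], [6], [7], [8], [9], [10]
  1-simplices (30): (30 of them)
  2-simplices (20): (20 of them)

Hence C_0 ≅ Z^10, C_1 ≅ Z^30, C_2 ≅ Z^20.

Boundary ∂_1: C_1 → C_0 maps an edge to its endpoints' difference, ∂[p,q] = q − p. For instance
  ∂[2,9] = [9] − [2].
As a 10×30 matrix over Z this has rank 9, with invariant factors (1,1,1,1,1,1,1,1,1).

The boundary map ∂_2: C_2 → C_1 maps a triangle to the signed sum of its edges. For instance
  ∂[2,3,9] = [3,9] − [2,9] + [2,3],
  ∂[3,4,9] = [4,9] − [3,9] + [3,4].
The resulting 30×20 matrix has rank 20, and its Smith normal form has invariant factors (1,1,1,1,1,1,1,1,1,1,1,1,1,1,1,1,1,1,1,2).

From H_k ≅ ker(∂_k) / im(∂_{k+1}) we obtain:

  H_0: rank C_0 − rank ∂_1 = 10 − 9 = 1, and the invariant factors of ∂_1 are all 1, so H_0 = Z.
  H_1: rank ker ∂_1 − rank ∂_2 = (30 − 9) − 20 = 1, and ∂_2 has invariant factor 2 > 1, so H_1 = Z ⊕ Z/2.
  H_2: rank ker ∂_2 − rank ∂_3 = (20 − 20) − 0 = 0, and there is no ∂_3, so H_2 = 0.

As a check, the Euler characteristic is 10 − 30 + 20 = 0, which agrees with 1 − 1 + 0 = 0.
(K is a triangulation of the Klein bottle.)

Hence the Betti numbers are b_0 = 1, b_1 = 1, b_2 = 0.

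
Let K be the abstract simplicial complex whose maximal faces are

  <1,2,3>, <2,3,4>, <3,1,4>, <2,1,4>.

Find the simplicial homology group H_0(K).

H_0 = Z.

Order the vertices as 1 < 2 < 3 < 4. Listing each simplex with vertices in this order, K has dimension 2 with simplices:

  0-simplices (4): [1], [2], [3], [4]
  1-simplices (6): [1,2], [1,3], [1,4], [2,3], [2,4], [3,4]
  2-simplices (4): [1,2,3], [1,2,4], [1,3,4], [2,3,4]

so the chain groups are C_0 ≅ Z^4, C_1 ≅ Z^6, C_2 ≅ Z^4.

∂_1: C_1 → C_0 is given by ∂[p,q] = [q] − [p]. For instance
  ∂[1,3] = [3] − [1].
The resulting 4×6 matrix has rank 3, and its Smith normal form has invariant factors (1,1,1).

The boundary map ∂_2: C_2 → C_1 acts by ∂[p,q,r] = [q,r] − [p,r] + [p,q]. For instance
  ∂[1,2,3] = [2,3] − [1,3] + [1,2],
  ∂[2,3,4] = [3,4] − [2,4] + [2,3].
As a 6×4 matrix over Z this has rank 3, with invariant factors (1,1,1).

Now H_k = ker ∂_k / im ∂_{k+1}, so:

  H_0: rank C_0 − rank ∂_1 = 4 − 3 = 1, and the invariant factors of ∂_1 are all 1, so H_0 = Z.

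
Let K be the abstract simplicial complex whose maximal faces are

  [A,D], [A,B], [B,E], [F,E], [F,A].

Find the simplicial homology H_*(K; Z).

Fix the vertex order A < B < D < E < F and write every simplex with vertices in increasing order. Then dim K = 1 and the simplices of K are:

  0-simplices (5): A, B, D, E, F
  1-simplices (5): AB, AD, AF, BE, EF

so the chain groups are C_0 ≅ Z^5, C_1 ≅ Z^5.

The boundary map ∂_1: C_1 → C_0 maps an edge to its endpoints' difference, ∂[p,q] = q − p.
The 5×5 boundary matrix has rank 4 and Smith normal form diag(1,1,1,1).

Reading off H_k = ker ∂_k / im ∂_{k+1}:

  H_0: rank C_0 − rank ∂_1 = 5 − 4 = 1, and the invariant factors of ∂_1 are all 1, so H_0 = Z.
  H_1: rank ker ∂_1 − rank ∂_2 = (5 − 4) − 0 = 1, and there is no ∂_2, so H_1 = Z.

H_0 ≅ Z,  H_1 ≅ Z.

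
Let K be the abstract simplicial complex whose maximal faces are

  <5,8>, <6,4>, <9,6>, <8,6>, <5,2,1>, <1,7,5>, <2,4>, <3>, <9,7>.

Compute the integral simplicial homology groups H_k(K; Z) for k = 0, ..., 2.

H_0 = Z^2,  H_1 = Z^2,  H_2 = 0.

Order the vertices as 1 < 2 < 3 < 4 < 5 < 6 < 7 < 8 < 9. Listing each simplex with vertices in this order, K has dimension 2 with simplices:

  0-simplices (9): [1], [2], [3], [4], [5], [6], [7], [8], [9]
  1-simplices (11): [1,2], [1,5], [1,7], [2,4], [2,5], [4,6], [5,7], [5,8], [6,8], [6,9], [7,9]
  2-simplices (2): [1,2,5], [1,5,7]

so the chain groups are C_0 ≅ Z^9, C_1 ≅ Z^11, C_2 ≅ Z^2.

The boundary map ∂_1: C_1 → C_0 is given by ∂[p,q] = [q] − [p].
As a 9×11 matrix over Z this has rank 7, with invariant factors (1,1,1,1,1,1,1).

The boundary map ∂_2: C_2 → C_1 maps a triangle to the signed sum of its edges. For instance
  ∂[1,2,5] = [2,5] − [1,5] + [1,2],
  ∂[1,5,7] = [5,7] − [1,7] + [1,5].
This gives a 11×2 integer matrix of rank 2; reducing to Smith normal form yields diagonal entries (1,1).

From H_k ≅ ker(∂_k) / im(∂_{k+1}) we obtain:

  H_0: rank C_0 − rank ∂_1 = 9 − 7 = 2, and the invariant factors of ∂_1 are all 1, so H_0 = Z^2.
  H_1: rank ker ∂_1 − rank ∂_2 = (11 − 7) − 2 = 2, and the invariant factors of ∂_2 are all 1, so H_1 = Z^2.
  H_2: rank ker ∂_2 − rank ∂_3 = (2 − 2) − 0 = 0, and there is no ∂_3, so H_2 = 0.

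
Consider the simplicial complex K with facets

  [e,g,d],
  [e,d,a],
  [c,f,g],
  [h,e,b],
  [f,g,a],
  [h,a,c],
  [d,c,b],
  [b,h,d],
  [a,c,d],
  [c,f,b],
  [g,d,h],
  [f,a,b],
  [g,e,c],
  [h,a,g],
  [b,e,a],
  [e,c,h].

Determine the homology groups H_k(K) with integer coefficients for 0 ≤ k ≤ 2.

H_0 = Z,  H_1 = Z^2,  H_2 = Z.

Take the total order a < b < c < d < e < f < g < h on the vertex set. Then K (dimension 2) consists of the simplices:

  0-simplices (8): a, b, c, d, e, f, g, h
  1-simplices (24): ab, ac, ad, ae, af, ag, ah, bc, bd, be, bf, bh, cd, ce, cf, cg, ch, de, dg, dh, eg, eh, fg, gh
  2-simplices (16): abe, abf, acd, ach, ade, afg, agh, bcd, bcf, bdh, beh, ceg, ceh, cfg, deg, dgh

giving chain groups C_0 ≅ Z^8, C_1 ≅ Z^24, C_2 ≅ Z^16.

∂_1: C_1 → C_0 sends each edge [p,q] (with p < q) to q − p. For instance
  ∂ab = b − a.
As a 8×24 matrix over Z this has rank 7, with invariant factors (1,1,1,1,1,1,1).

The boundary map ∂_2: C_2 → C_1 sends each 2-simplex [p,q,r] to [q,r] − [p,r] + [p,q]. For instance
  ∂ade = de − ae + ad,
  ∂abf = bf − af + ab.
The 24×16 boundary matrix has rank 15 and Smith normal form diag(1,1,1,1,1,1,1,1,1,1,1,1,1,1,1).

Reading off H_k = ker ∂_k / im ∂_{k+1}:

  H_0: rank C_0 − rank ∂_1 = 8 − 7 = 1, and the invariant factors of ∂_1 are all 1, so H_0 = Z.
  H_1: rank ker ∂_1 − rank ∂_2 = (24 − 7) − 15 = 2, and the invariant factors of ∂_2 are all 1, so H_1 = Z^2.
  H_2: rank ker ∂_2 − rank ∂_3 = (16 − 15) − 0 = 1, and there is no ∂_3, so H_2 = Z.

(K is a triangulation of the torus T^2.)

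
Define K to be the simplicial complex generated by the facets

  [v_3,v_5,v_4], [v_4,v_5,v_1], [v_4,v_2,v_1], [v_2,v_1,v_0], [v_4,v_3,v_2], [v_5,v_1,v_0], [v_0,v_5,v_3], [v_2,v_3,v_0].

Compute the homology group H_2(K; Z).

K has 6 vertices, 12 edges, 8 triangles.
rank ∂_2 = 7, rank ∂_3 = 0 ⇒ b_2 = 8 − 7 − 0 = 1. So H_2 = Z.

H_2 ≅ Z.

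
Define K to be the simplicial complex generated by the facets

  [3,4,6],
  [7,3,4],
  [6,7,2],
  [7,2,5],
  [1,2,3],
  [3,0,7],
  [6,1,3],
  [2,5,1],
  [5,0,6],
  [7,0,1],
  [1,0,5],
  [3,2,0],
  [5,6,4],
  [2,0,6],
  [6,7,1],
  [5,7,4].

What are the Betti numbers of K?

Take the total order 0 < 1 < 2 < 3 < 4 < 5 < 6 < 7 on the vertex set. Then K (dimension 2) consists of the simplices:

  0-simplices (8): [0], [1], [2], [3], [4], [5], [6], [7]
  1-simplices (24): (24 of them)
  2-simplices (16): [0,1,5], [0,1,7], [0,2,3], [0,2,6], [0,3,7], [0,5,6], [1,2,3], [1,2,5], [1,3,6], [1,6,7], [2,5,7], [2,6,7], [3,4,6], [3,4,7], [4,5,6], [4,5,7]

giving chain groups C_0 ≅ Z^8, C_1 ≅ Z^24, C_2 ≅ Z^16.

∂_1: C_1 → C_0 sends each edge [p,q] (with p < q) to q − p. For instance
  ∂[3,4] = [4] − [3].
The resulting 8×24 matrix has rank 7, and its Smith normal form has invariant factors (1,1,1,1,1,1,1).

The boundary map ∂_2: C_2 → C_1 sends each 2-simplex [p,q,r] to [q,r] − [p,r] + [p,q]. For instance
  ∂[2,6,7] = [6,7] − [2,7] + [2,6],
  ∂[0,2,6] = [2,6] − [0,6] + [0,2].
The 24×16 boundary matrix has rank 15 and Smith normal form diag(1,1,1,1,1,1,1,1,1,1,1,1,1,1,1).

Now H_k = ker ∂_k / im ∂_{k+1}, so:

  H_0: rank C_0 − rank ∂_1 = 8 − 7 = 1, and the invariant factors of ∂_1 are all 1, so H_0 = Z.
  H_1: rank ker ∂_1 − rank ∂_2 = (24 − 7) − 15 = 2, and the invariant factors of ∂_2 are all 1, so H_1 = Z^2.
  H_2: rank ker ∂_2 − rank ∂_3 = (16 − 15) − 0 = 1, and there is no ∂_3, so H_2 = Z.

Hence the Betti numbers are b_0 = 1, b_1 = 2, b_2 = 1.

b_0 = 1, b_1 = 2, b_2 = 1.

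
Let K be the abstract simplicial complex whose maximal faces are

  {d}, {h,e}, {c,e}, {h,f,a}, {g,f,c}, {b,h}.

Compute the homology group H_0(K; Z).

H_0 = Z^2.

Take the total order a < b < c < d < e < f < g < h on the vertex set. Then K (dimension 2) consists of the simplices:

  0-simplices (8): a, b, c, d, e, f, g, h
  1-simplices (9): af, ah, bh, ce, cf, cg, eh, fg, fh
  2-simplices (2): afh, cfg

Hence C_0 ≅ Z^8, C_1 ≅ Z^9, C_2 ≅ Z^2.

Boundary ∂_1: C_1 → C_0 is given by ∂[p,q] = [q] − [p].
This gives a 8×9 integer matrix of rank 6; reducing to Smith normal form yields diagonal entries (1,1,1,1,1,1).

∂_2: C_2 → C_1 sends each 2-simplex [p,q,r] to [q,r] − [p,r] + [p,q]. For instance
  ∂cfg = fg − cg + cf,
  ∂afh = fh − ah + af.
The resulting 9×2 matrix has rank 2, and its Smith normal form has invariant factors (1,1).

Reading off H_k = ker ∂_k / im ∂_{k+1}:

  H_0: rank C_0 − rank ∂_1 = 8 − 6 = 2, and the invariant factors of ∂_1 are all 1, so H_0 ≅ Z^2.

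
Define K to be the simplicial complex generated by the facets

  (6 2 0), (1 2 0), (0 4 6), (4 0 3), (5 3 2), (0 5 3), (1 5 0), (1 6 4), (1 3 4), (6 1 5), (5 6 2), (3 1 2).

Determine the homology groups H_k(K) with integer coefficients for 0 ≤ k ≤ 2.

H_0 = Z,  H_1 = Z/2Z,  H_2 = 0.

We work with the vertex ordering 0 < 1 < 2 < 3 < 4 < 5 < 6. The simplices of K, each written with vertices in increasing order, are:

  0-simplices (7): [0], [1], [2], [3], [4], [5], [6]
  1-simplices (18): [0,1], [0,2], [0,3], [0,4], [0,5], [0,6], [1,2], [1,3], [1,4], [1,5], [1,6], [2,3], [2,5], [2,6], [3,4], [3,5], [4,6], [5,6]
  2-simplices (12): [0,1,2], [0,1,5], [0,2,6], [0,3,4], [0,3,5], [0,4,6], [1,2,3], [1,3,4], [1,4,6], [1,5,6], [2,3,5], [2,5,6]

giving chain groups C_0 ≅ Z^7, C_1 ≅ Z^18, C_2 ≅ Z^12.

∂_1: C_1 → C_0 sends each edge [p,q] (with p < q) to q − p.
The resulting 7×18 matrix has rank 6, and its Smith normal form has invariant factors (1,1,1,1,1,1).

The boundary map ∂_2: C_2 → C_1 maps a triangle to the signed sum of its edges. For instance
  ∂[0,4,6] = [4,6] − [0,6] + [0,4],
  ∂[0,2,6] = [2,6] − [0,6] + [0,2].
As a 18×12 matrix over Z this has rank 12, with invariant factors (1,1,1,1,1,1,1,1,1,1,1,2).

Computing H_k = (kernel of ∂_k) / (image of ∂_{k+1}):

  H_0: rank C_0 − rank ∂_1 = 7 − 6 = 1, and the invariant factors of ∂_1 are all 1, so H_0 ≅ Z.
  H_1: rank ker ∂_1 − rank ∂_2 = (18 − 6) − 12 = 0, and ∂_2 has invariant factor 2 > 1, so H_1 ≅ Z/2Z.
  H_2: rank ker ∂_2 − rank ∂_3 = (12 − 12) − 0 = 0, and there is no ∂_3, so H_2 ≅ 0.

As a check, the Euler characteristic is 7 − 18 + 12 = 1, which agrees with 1 − 0 + 0 = 1.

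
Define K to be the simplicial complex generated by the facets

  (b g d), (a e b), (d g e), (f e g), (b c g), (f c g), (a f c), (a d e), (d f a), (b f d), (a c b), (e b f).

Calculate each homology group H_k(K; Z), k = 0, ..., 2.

H_0 = Z,  H_1 = Z/2,  H_2 = 0.

Fix the vertex order a < b < c < d < e < f < g and write every simplex with vertices in increasing order. Then dim K = 2 and the simplices of K are:

  0-simplices (7): a, b, c, d, e, f, g
  1-simplices (18): ab, ac, ad, ae, af, bc, bd, be, bf, bg, cf, cg, de, df, dg, ef, eg, fg
  2-simplices (12): abc, abe, acf, ade, adf, bcg, bdf, bdg, bef, cfg, deg, efg

Hence C_0 ≅ Z^7, C_1 ≅ Z^18, C_2 ≅ Z^12.

∂_1: C_1 → C_0 maps an edge to its endpoints' difference, ∂[p,q] = q − p. For instance
  ∂bd = d − b.
The resulting 7×18 matrix has rank 6, and its Smith normal form has invariant factors (1,1,1,1,1,1).

Boundary ∂_2: C_2 → C_1 acts by ∂[p,q,r] = [q,r] − [p,r] + [p,q]. For instance
  ∂ade = de − ae + ad,
  ∂acf = cf − af + ac.
As a 18×12 matrix over Z this has rank 12, with invariant factors (1,1,1,1,1,1,1,1,1,1,1,2).

From H_k ≅ ker(∂_k) / im(∂_{k+1}) we obtain:

  H_0: rank C_0 − rank ∂_1 = 7 − 6 = 1, and the invariant factors of ∂_1 are all 1, so H_0 = Z.
  H_1: rank ker ∂_1 − rank ∂_2 = (18 − 6) − 12 = 0, and ∂_2 has invariant factor 2 > 1, so H_1 = Z/2.
  H_2: rank ker ∂_2 − rank ∂_3 = (12 − 12) − 0 = 0, and there is no ∂_3, so H_2 = 0.

As a check, the Euler characteristic is 7 − 18 + 12 = 1, which agrees with 1 − 0 + 0 = 1.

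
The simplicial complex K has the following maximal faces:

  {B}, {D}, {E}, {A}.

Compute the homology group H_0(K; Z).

We work with the vertex ordering A < B < D < E. The simplices of K, each written with vertices in increasing order, are:

  0-simplices (4): A, B, D, E

so the chain groups are C_0 ≅ Z^4.

Now H_k = ker ∂_k / im ∂_{k+1}, so:

  H_0: rank C_0 − rank ∂_1 = 4 − 0 = 4, and there is no ∂_1, so H_0 ≅ Z^4.

H_0 = Z^4.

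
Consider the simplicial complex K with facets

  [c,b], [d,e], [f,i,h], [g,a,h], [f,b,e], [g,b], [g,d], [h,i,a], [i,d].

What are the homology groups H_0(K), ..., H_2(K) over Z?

H_0 ≅ Z,  H_1 ≅ Z^3,  H_2 = 0.

K has 9 vertices, 15 edges, 4 triangles.
rank ∂_0 = 0, rank ∂_1 = 8 ⇒ b_0 = 9 − 0 − 8 = 1; all invariant factors of ∂_1 are 1 so no torsion. So H_0 ≅ Z.
rank ∂_1 = 8, rank ∂_2 = 4 ⇒ b_1 = 15 − 8 − 4 = 3; all invariant factors of ∂_2 are 1 so no torsion. So H_1 ≅ Z^3.
rank ∂_2 = 4, rank ∂_3 = 0 ⇒ b_2 = 4 − 4 − 0 = 0. So H_2 ≅ 0.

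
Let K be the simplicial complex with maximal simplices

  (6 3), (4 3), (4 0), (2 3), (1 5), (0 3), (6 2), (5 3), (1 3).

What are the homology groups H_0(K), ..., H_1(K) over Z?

K has 7 vertices, 9 edges.
rank ∂_0 = 0, rank ∂_1 = 6 ⇒ b_0 = 7 − 0 − 6 = 1; all invariant factors of ∂_1 are 1 so no torsion. So H_0 ≅ Z.
rank ∂_1 = 6, rank ∂_2 = 0 ⇒ b_1 = 9 − 6 − 0 = 3. So H_1 ≅ Z^3.

H_0 ≅ Z,  H_1 ≅ Z^3.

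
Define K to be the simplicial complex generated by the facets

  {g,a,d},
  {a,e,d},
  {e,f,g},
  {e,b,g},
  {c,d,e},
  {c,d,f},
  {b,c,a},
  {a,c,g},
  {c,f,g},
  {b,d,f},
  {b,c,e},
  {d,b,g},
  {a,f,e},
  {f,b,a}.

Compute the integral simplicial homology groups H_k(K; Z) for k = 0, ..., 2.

Order the vertices as a < b < c < d < e < f < g. Listing each simplex with vertices in this order, K has dimension 2 with simplices:

  0-simplices (7): a, b, c, d, e, f, g
  1-simplices (21): ab, ac, ad, ae, af, ag, bc, bd, be, bf, bg, cd, ce, cf, cg, de, df, dg, ef, eg, fg
  2-simplices (14): abc, abf, acg, ade, adg, aef, bce, bdf, bdg, beg, cde, cdf, cfg, efg

giving chain groups C_0 ≅ Z^7, C_1 ≅ Z^21, C_2 ≅ Z^14.

The boundary map ∂_1: C_1 → C_0 maps an edge to its endpoints' difference, ∂[p,q] = q − p.
This gives a 7×21 integer matrix of rank 6; reducing to Smith normal form yields diagonal entries (1,1,1,1,1,1).

∂_2: C_2 → C_1 sends each 2-simplex [p,q,r] to [q,r] − [p,r] + [p,q]. For instance
  ∂adg = dg − ag + ad,
  ∂abf = bf − af + ab.
As a 21×14 matrix over Z this has rank 13, with invariant factors (1,1,1,1,1,1,1,1,1,1,1,1,1).

Now H_k = ker ∂_k / im ∂_{k+1}, so:

  H_0: rank C_0 − rank ∂_1 = 7 − 6 = 1, and the invariant factors of ∂_1 are all 1, so H_0 = Z.
  H_1: rank ker ∂_1 − rank ∂_2 = (21 − 6) − 13 = 2, and the invariant factors of ∂_2 are all 1, so H_1 = Z^2.
  H_2: rank ker ∂_2 − rank ∂_3 = (14 − 13) − 0 = 1, and there is no ∂_3, so H_2 = Z.

(K is a triangulation of the torus T^2.)

H_0 ≅ Z,  H_1 ≅ Z^2,  H_2 ≅ Z.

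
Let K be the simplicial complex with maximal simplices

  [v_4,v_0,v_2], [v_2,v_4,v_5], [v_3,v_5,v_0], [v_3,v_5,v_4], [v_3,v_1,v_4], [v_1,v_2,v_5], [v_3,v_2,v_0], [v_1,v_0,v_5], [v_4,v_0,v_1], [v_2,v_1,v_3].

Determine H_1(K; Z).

H_1 ≅ Z/2.

Order the vertices as v_0 < v_1 < v_2 < v_3 < v_4 < v_5. Listing each simplex with vertices in this order, K has dimension 2 with simplices:

  0-simplices (6): [v_0], [v_1], [v_2], [v_3], [v_4], [v_5]
  1-simplices (15): (15 of them)
  2-simplices (10): [v_0,v_1,v_4], [v_0,v_1,v_5], [v_0,v_2,v_3], [v_0,v_2,v_4], [v_0,v_3,v_5], [v_1,v_2,v_3], [v_1,v_2,v_5], [v_1,v_3,v_4], [v_2,v_4,v_5], [v_3,v_4,v_5]

Hence C_0 ≅ Z^6, C_1 ≅ Z^15, C_2 ≅ Z^10.

Boundary ∂_1: C_1 → C_0 is given by ∂[p,q] = [q] − [p]. For instance
  ∂[v_2,v_4] = [v_4] − [v_2].
As a 6×15 matrix over Z this has rank 5, with invariant factors (1,1,1,1,1).

Boundary ∂_2: C_2 → C_1 acts by ∂[p,q,r] = [q,r] − [p,r] + [p,q]. For instance
  ∂[v_3,v_4,v_5] = [v_4,v_5] − [v_3,v_5] + [v_3,v_4],
  ∂[v_0,v_2,v_4] = [v_2,v_4] − [v_0,v_4] + [v_0,v_2].
The 15×10 boundary matrix has rank 10 and Smith normal form diag(1,1,1,1,1,1,1,1,1,2).

Reading off H_k = ker ∂_k / im ∂_{k+1}:

  H_1: rank ker ∂_1 − rank ∂_2 = (15 − 5) − 10 = 0, and ∂_2 has invariant factor 2 > 1, so H_1 = Z/2.

(K is a triangulation of the real projective plane RP^2.)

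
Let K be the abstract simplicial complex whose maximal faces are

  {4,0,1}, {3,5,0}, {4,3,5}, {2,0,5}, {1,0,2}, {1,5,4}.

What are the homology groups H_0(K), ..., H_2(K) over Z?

H_0 = Z,  H_1 = Z,  H_2 = 0.

K has 6 vertices, 12 edges, 6 triangles.
rank ∂_0 = 0, rank ∂_1 = 5 ⇒ b_0 = 6 − 0 − 5 = 1; all invariant factors of ∂_1 are 1 so no torsion. So H_0 ≅ Z.
rank ∂_1 = 5, rank ∂_2 = 6 ⇒ b_1 = 12 − 5 − 6 = 1; all invariant factors of ∂_2 are 1 so no torsion. So H_1 ≅ Z.
rank ∂_2 = 6, rank ∂_3 = 0 ⇒ b_2 = 6 − 6 − 0 = 0. So H_2 ≅ 0.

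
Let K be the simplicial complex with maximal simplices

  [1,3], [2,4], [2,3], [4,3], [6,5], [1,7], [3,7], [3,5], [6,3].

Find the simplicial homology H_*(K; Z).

Order the vertices as 1 < 2 < 3 < 4 < 5 < 6 < 7. Listing each simplex with vertices in this order, K has dimension 1 with simplices:

  0-simplices (7): [1], [2], [3], [4], [5], [6], [7]
  1-simplices (9): [1,3], [1,7], [2,3], [2,4], [3,4], [3,5], [3,6], [3,7], [5,6]

so the chain groups are C_0 ≅ Z^7, C_1 ≅ Z^9.

The boundary map ∂_1: C_1 → C_0 is given by ∂[p,q] = [q] − [p].
This gives a 7×9 integer matrix of rank 6; reducing to Smith normal form yields diagonal entries (1,1,1,1,1,1).

From H_k ≅ ker(∂_k) / im(∂_{k+1}) we obtain:

  H_0: rank C_0 − rank ∂_1 = 7 − 6 = 1, and the invariant factors of ∂_1 are all 1, so H_0 = Z.
  H_1: rank ker ∂_1 − rank ∂_2 = (9 − 6) − 0 = 3, and there is no ∂_2, so H_1 = Z^3.

H_0 ≅ Z,  H_1 ≅ Z^3.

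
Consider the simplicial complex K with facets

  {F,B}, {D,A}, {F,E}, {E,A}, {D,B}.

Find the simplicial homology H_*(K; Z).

H_0 ≅ Z,  H_1 ≅ Z.

Order the vertices as A < B < D < E < F. Listing each simplex with vertices in this order, K has dimension 1 with simplices:

  0-simplices (5): A, B, D, E, F
  1-simplices (5): AD, AE, BD, BF, EF

so the chain groups are C_0 ≅ Z^5, C_1 ≅ Z^5.

∂_1: C_1 → C_0 maps an edge to its endpoints' difference, ∂[p,q] = q − p.
The 5×5 boundary matrix has rank 4 and Smith normal form diag(1,1,1,1).

Now H_k = ker ∂_k / im ∂_{k+1}, so:

  H_0: rank C_0 − rank ∂_1 = 5 − 4 = 1, and the invariant factors of ∂_1 are all 1, so H_0 ≅ Z.
  H_1: rank ker ∂_1 − rank ∂_2 = (5 − 4) − 0 = 1, and there is no ∂_2, so H_1 ≅ Z.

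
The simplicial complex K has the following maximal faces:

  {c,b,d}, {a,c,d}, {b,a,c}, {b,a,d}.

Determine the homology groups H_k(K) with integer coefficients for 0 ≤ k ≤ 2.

Fix the vertex order a < b < c < d and write every simplex with vertices in increasing order. Then dim K = 2 and the simplices of K are:

  0-simplices (4): a, b, c, d
  1-simplices (6): ab, ac, ad, bc, bd, cd
  2-simplices (4): abc, abd, acd, bcd

Hence C_0 ≅ Z^4, C_1 ≅ Z^6, C_2 ≅ Z^4.

∂_1: C_1 → C_0 sends each edge [p,q] (with p < q) to q − p. For instance
  ∂bc = c − b.
As a 4×6 matrix over Z this has rank 3, with invariant factors (1,1,1).

Boundary ∂_2: C_2 → C_1 sends each 2-simplex [p,q,r] to [q,r] − [p,r] + [p,q]. For instance
  ∂abd = bd − ad + ab,
  ∂abc = bc − ac + ab.
The resulting 6×4 matrix has rank 3, and its Smith normal form has invariant factors (1,1,1).

Computing H_k = (kernel of ∂_k) / (image of ∂_{k+1}):

  H_0: rank C_0 − rank ∂_1 = 4 − 3 = 1, and the invariant factors of ∂_1 are all 1, so H_0 ≅ Z.
  H_1: rank ker ∂_1 − rank ∂_2 = (6 − 3) − 3 = 0, and the invariant factors of ∂_2 are all 1, so H_1 ≅ 0.
  H_2: rank ker ∂_2 − rank ∂_3 = (4 − 3) − 0 = 1, and there is no ∂_3, so H_2 ≅ Z.

H_0 = Z,  H_1 = 0,  H_2 = Z.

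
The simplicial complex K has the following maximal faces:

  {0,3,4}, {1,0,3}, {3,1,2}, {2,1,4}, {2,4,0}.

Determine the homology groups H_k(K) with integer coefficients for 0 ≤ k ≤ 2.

H_0 = Z,  H_1 = Z,  H_2 = 0.

Fix the vertex order 0 < 1 < 2 < 3 < 4 and write every simplex with vertices in increasing order. Then dim K = 2 and the simplices of K are:

  0-simplices (5): [0], [1], [2], [3], [4]
  1-simplices (10): [0,1], [0,2], [0,3], [0,4], [1,2], [1,3], [1,4], [2,3], [2,4], [3,4]
  2-simplices (5): [0,1,3], [0,2,4], [0,3,4], [1,2,3], [1,2,4]

giving chain groups C_0 ≅ Z^5, C_1 ≅ Z^10, C_2 ≅ Z^5.

The boundary map ∂_1: C_1 → C_0 maps an edge to its endpoints' difference, ∂[p,q] = q − p. For instance
  ∂[0,2] = [2] − [0].
The resulting 5×10 matrix has rank 4, and its Smith normal form has invariant factors (1,1,1,1).

The boundary map ∂_2: C_2 → C_1 maps a triangle to the signed sum of its edges. For instance
  ∂[0,2,4] = [2,4] − [0,4] + [0,2],
  ∂[0,3,4] = [3,4] − [0,4] + [0,3].
This gives a 10×5 integer matrix of rank 5; reducing to Smith normal form yields diagonal entries (1,1,1,1,1).

From H_k ≅ ker(∂_k) / im(∂_{k+1}) we obtain:

  H_0: rank C_0 − rank ∂_1 = 5 − 4 = 1, and the invariant factors of ∂_1 are all 1, so H_0 ≅ Z.
  H_1: rank ker ∂_1 − rank ∂_2 = (10 − 4) − 5 = 1, and the invariant factors of ∂_2 are all 1, so H_1 ≅ Z.
  H_2: rank ker ∂_2 − rank ∂_3 = (5 − 5) − 0 = 0, and there is no ∂_3, so H_2 ≅ 0.

As a check, the Euler characteristic is 5 − 10 + 5 = 0, which agrees with 1 − 1 + 0 = 0.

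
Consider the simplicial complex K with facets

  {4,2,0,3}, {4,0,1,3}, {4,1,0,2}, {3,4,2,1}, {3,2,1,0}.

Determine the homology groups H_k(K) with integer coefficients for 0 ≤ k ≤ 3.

H_0 ≅ Z,  H_1 = 0,  H_2 = 0,  H_3 ≅ Z.

K has 5 vertices, 10 edges, 10 triangles, 5 3-simplices.
rank ∂_0 = 0, rank ∂_1 = 4 ⇒ b_0 = 5 − 0 − 4 = 1; all invariant factors of ∂_1 are 1 so no torsion. So H_0 ≅ Z.
rank ∂_1 = 4, rank ∂_2 = 6 ⇒ b_1 = 10 − 4 − 6 = 0; all invariant factors of ∂_2 are 1 so no torsion. So H_1 ≅ 0.
rank ∂_2 = 6, rank ∂_3 = 4 ⇒ b_2 = 10 − 6 − 4 = 0; all invariant factors of ∂_3 are 1 so no torsion. So H_2 ≅ 0.
rank ∂_3 = 4, rank ∂_4 = 0 ⇒ b_3 = 5 − 4 − 0 = 1. So H_3 ≅ Z.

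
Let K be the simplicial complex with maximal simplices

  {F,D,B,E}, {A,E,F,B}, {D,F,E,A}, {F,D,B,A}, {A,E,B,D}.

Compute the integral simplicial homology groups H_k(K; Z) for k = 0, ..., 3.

H_0 ≅ Z,  H_1 = 0,  H_2 = 0,  H_3 ≅ Z.

We work with the vertex ordering A < B < D < E < F. The simplices of K, each written with vertices in increasing order, are:

  0-simplices (5): A, B, D, E, F
  1-simplices (10): AB, AD, AE, AF, BD, BE, BF, DE, DF, EF
  2-simplices (10): ABD, ABE, ABF, ADE, ADF, AEF, BDE, BDF, BEF, DEF
  3-simplices (5): ABDE, ABDF, ABEF, ADEF, BDEF

so the chain groups are C_0 ≅ Z^5, C_1 ≅ Z^10, C_2 ≅ Z^10, C_3 ≅ Z^5.

∂_1: C_1 → C_0 sends each edge [p,q] (with p < q) to q − p.
This gives a 5×10 integer matrix of rank 4; reducing to Smith normal form yields diagonal entries (1,1,1,1).

∂_2: C_2 → C_1 maps a triangle to the signed sum of its edges. For instance
  ∂BDF = DF − BF + BD,
  ∂BEF = EF − BF + BE.
The resulting 10×10 matrix has rank 6, and its Smith normal form has invariant factors (1,1,1,1,1,1).

∂_3: C_3 → C_2 sends each 3-simplex σ to the alternating sum Σ_i (−1)^i (σ with its i-th vertex removed). For instance
  ∂BDEF = DEF − BEF + BDF − BDE,
  ∂ABDE = BDE − ADE + ABE − ABD.
The 10×5 boundary matrix has rank 4 and Smith normal form diag(1,1,1,1).

Reading off H_k = ker ∂_k / im ∂_{k+1}:

  H_0: rank C_0 − rank ∂_1 = 5 − 4 = 1, and the invariant factors of ∂_1 are all 1, so H_0 = Z.
  H_1: rank ker ∂_1 − rank ∂_2 = (10 − 4) − 6 = 0, and the invariant factors of ∂_2 are all 1, so H_1 = 0.
  H_2: rank ker ∂_2 − rank ∂_3 = (10 − 6) − 4 = 0, and the invariant factors of ∂_3 are all 1, so H_2 = 0.
  H_3: rank ker ∂_3 − rank ∂_4 = (5 − 4) − 0 = 1, and there is no ∂_4, so H_3 = Z.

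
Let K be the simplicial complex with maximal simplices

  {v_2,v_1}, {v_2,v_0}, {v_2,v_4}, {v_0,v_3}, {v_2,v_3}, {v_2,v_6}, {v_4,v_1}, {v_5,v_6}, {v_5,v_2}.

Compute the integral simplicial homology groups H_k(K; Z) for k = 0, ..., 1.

H_0 = Z,  H_1 = Z^3.

Take the total order v_0 < v_1 < v_2 < v_3 < v_4 < v_5 < v_6 on the vertex set. Then K (dimension 1) consists of the simplices:

  0-simplices (7): [v_0], [v_1], [v_2], [v_3], [v_4], [v_5], [v_6]
  1-simplices (9): [v_0,v_2], [v_0,v_3], [v_1,v_2], [v_1,v_4], [v_2,v_3], [v_2,v_4], [v_2,v_5], [v_2,v_6], [v_5,v_6]

Hence C_0 ≅ Z^7, C_1 ≅ Z^9.

The boundary map ∂_1: C_1 → C_0 maps an edge to its endpoints' difference, ∂[p,q] = q − p. For instance
  ∂[v_2,v_3] = [v_3] − [v_2].
The 7×9 boundary matrix has rank 6 and Smith normal form diag(1,1,1,1,1,1).

Now H_k = ker ∂_k / im ∂_{k+1}, so:

  H_0: rank C_0 − rank ∂_1 = 7 − 6 = 1, and the invariant factors of ∂_1 are all 1, so H_0 = Z.
  H_1: rank ker ∂_1 − rank ∂_2 = (9 − 6) − 0 = 3, and there is no ∂_2, so H_1 = Z^3.

As a check, the Euler characteristic is 7 − 9 = -2, which agrees with 1 − 3 = -2.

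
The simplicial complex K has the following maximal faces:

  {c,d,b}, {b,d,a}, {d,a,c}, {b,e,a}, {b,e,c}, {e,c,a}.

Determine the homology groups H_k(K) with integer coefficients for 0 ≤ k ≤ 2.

H_0 ≅ Z,  H_1 = 0,  H_2 ≅ Z.

Fix the vertex order a < b < c < d < e and write every simplex with vertices in increasing order. Then dim K = 2 and the simplices of K are:

  0-simplices (5): a, b, c, d, e
  1-simplices (9): ab, ac, ad, ae, bc, bd, be, cd, ce
  2-simplices (6): abd, abe, acd, ace, bcd, bce

so the chain groups are C_0 ≅ Z^5, C_1 ≅ Z^9, C_2 ≅ Z^6.

Boundary ∂_1: C_1 → C_0 is given by ∂[p,q] = [q] − [p]. For instance
  ∂cd = d − c.
This gives a 5×9 integer matrix of rank 4; reducing to Smith normal form yields diagonal entries (1,1,1,1).

∂_2: C_2 → C_1 sends each 2-simplex [p,q,r] to [q,r] − [p,r] + [p,q]. For instance
  ∂ace = ce − ae + ac,
  ∂abe = be − ae + ab.
This gives a 9×6 integer matrix of rank 5; reducing to Smith normal form yields diagonal entries (1,1,1,1,1).

From H_k ≅ ker(∂_k) / im(∂_{k+1}) we obtain:

  H_0: rank C_0 − rank ∂_1 = 5 − 4 = 1, and the invariant factors of ∂_1 are all 1, so H_0 = Z.
  H_1: rank ker ∂_1 − rank ∂_2 = (9 − 4) − 5 = 0, and the invariant factors of ∂_2 are all 1, so H_1 = 0.
  H_2: rank ker ∂_2 − rank ∂_3 = (6 − 5) − 0 = 1, and there is no ∂_3, so H_2 = Z.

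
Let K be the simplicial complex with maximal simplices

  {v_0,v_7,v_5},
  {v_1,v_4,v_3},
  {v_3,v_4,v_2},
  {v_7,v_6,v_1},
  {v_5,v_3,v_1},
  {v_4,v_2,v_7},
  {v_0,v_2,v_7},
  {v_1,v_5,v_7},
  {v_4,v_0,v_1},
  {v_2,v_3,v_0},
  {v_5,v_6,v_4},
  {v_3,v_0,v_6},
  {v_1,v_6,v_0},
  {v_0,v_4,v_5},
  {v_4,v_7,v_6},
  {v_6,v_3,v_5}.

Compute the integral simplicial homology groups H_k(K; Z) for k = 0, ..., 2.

H_0 = Z,  H_1 = Z^2,  H_2 = Z.

K has 8 vertices, 24 edges, 16 triangles.
rank ∂_0 = 0, rank ∂_1 = 7 ⇒ b_0 = 8 − 0 − 7 = 1; all invariant factors of ∂_1 are 1 so no torsion. So H_0 = Z.
rank ∂_1 = 7, rank ∂_2 = 15 ⇒ b_1 = 24 − 7 − 15 = 2; all invariant factors of ∂_2 are 1 so no torsion. So H_1 = Z^2.
rank ∂_2 = 15, rank ∂_3 = 0 ⇒ b_2 = 16 − 15 − 0 = 1. So H_2 = Z.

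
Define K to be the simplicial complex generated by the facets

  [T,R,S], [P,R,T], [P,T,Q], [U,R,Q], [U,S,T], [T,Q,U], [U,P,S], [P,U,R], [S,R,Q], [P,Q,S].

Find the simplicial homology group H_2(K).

Order the vertices as P < Q < R < S < T < U. Listing each simplex with vertices in this order, K has dimension 2 with simplices:

  0-simplices (6): P, Q, R, S, T, U
  1-simplices (15): PQ, PR, PS, PT, PU, QR, QS, QT, QU, RS, RT, RU, ST, SU, TU
  2-simplices (10): PQS, PQT, PRT, PRU, PSU, QRS, QRU, QTU, RST, STU

so the chain groups are C_0 ≅ Z^6, C_1 ≅ Z^15, C_2 ≅ Z^10.

∂_1: C_1 → C_0 is given by ∂[p,q] = [q] − [p]. For instance
  ∂RU = U − R.
This gives a 6×15 integer matrix of rank 5; reducing to Smith normal form yields diagonal entries (1,1,1,1,1).

The boundary map ∂_2: C_2 → C_1 maps a triangle to the signed sum of its edges. For instance
  ∂QRS = RS − QS + QR,
  ∂PQT = QT − PT + PQ.
The 15×10 boundary matrix has rank 10 and Smith normal form diag(1,1,1,1,1,1,1,1,1,2).

Computing H_k = (kernel of ∂_k) / (image of ∂_{k+1}):

  H_2: rank ker ∂_2 − rank ∂_3 = (10 − 10) − 0 = 0, and there is no ∂_3, so H_2 = 0.

H_2 ≅ 0.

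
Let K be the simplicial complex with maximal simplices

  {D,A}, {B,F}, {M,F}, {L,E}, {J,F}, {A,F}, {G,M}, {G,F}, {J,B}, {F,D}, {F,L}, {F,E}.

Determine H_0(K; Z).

H_0 ≅ Z.

Fix the vertex order A < B < D < E < F < G < J < L < M and write every simplex with vertices in increasing order. Then dim K = 1 and the simplices of K are:

  0-simplices (9): A, B, D, E, F, G, J, L, M
  1-simplices (12): AD, AF, BF, BJ, DF, EF, EL, FG, FJ, FL, FM, GM

giving chain groups C_0 ≅ Z^9, C_1 ≅ Z^12.

Boundary ∂_1: C_1 → C_0 is given by ∂[p,q] = [q] − [p].
The 9×12 boundary matrix has rank 8 and Smith normal form diag(1,1,1,1,1,1,1,1).

From H_k ≅ ker(∂_k) / im(∂_{k+1}) we obtain:

  H_0: rank C_0 − rank ∂_1 = 9 − 8 = 1, and the invariant factors of ∂_1 are all 1, so H_0 ≅ Z.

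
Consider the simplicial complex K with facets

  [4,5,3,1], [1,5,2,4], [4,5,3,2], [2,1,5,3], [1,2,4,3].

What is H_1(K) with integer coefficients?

H_1 ≅ 0.

Take the total order 1 < 2 < 3 < 4 < 5 on the vertex set. Then K (dimension 3) consists of the simplices:

  0-simplices (5): [1], [2], [3], [4], [5]
  1-simplices (10): [1,2], [1,3], [1,4], [1,5], [2,3], [2,4], [2,5], [3,4], [3,5], [4,5]
  2-simplices (10): [1,2,3], [1,2,4], [1,2,5], [1,3,4], [1,3,5], [1,4,5], [2,3,4], [2,3,5], [2,4,5], [3,4,5]
  3-simplices (5): [1,2,3,4], [1,2,3,5], [1,2,4,5], [1,3,4,5], [2,3,4,5]

so the chain groups are C_0 ≅ Z^5, C_1 ≅ Z^10, C_2 ≅ Z^10, C_3 ≅ Z^5.

Boundary ∂_1: C_1 → C_0 maps an edge to its endpoints' difference, ∂[p,q] = q − p. For instance
  ∂[4,5] = [5] − [4].
This gives a 5×10 integer matrix of rank 4; reducing to Smith normal form yields diagonal entries (1,1,1,1).

∂_2: C_2 → C_1 sends each 2-simplex [p,q,r] to [q,r] − [p,r] + [p,q]. For instance
  ∂[1,4,5] = [4,5] − [1,5] + [1,4],
  ∂[2,4,5] = [4,5] − [2,5] + [2,4].
As a 10×10 matrix over Z this has rank 6, with invariant factors (1,1,1,1,1,1).

Boundary ∂_3: C_3 → C_2 sends each 3-simplex σ to the alternating sum Σ_i (−1)^i (σ with its i-th vertex removed). For instance
  ∂[1,2,4,5] = [2,4,5] − [1,4,5] + [1,2,5] − [1,2,4],
  ∂[1,2,3,4] = [2,3,4] − [1,3,4] + [1,2,4] − [1,2,3].
The resulting 10×5 matrix has rank 4, and its Smith normal form has invariant factors (1,1,1,1).

From H_k ≅ ker(∂_k) / im(∂_{k+1}) we obtain:

  H_1: rank ker ∂_1 − rank ∂_2 = (10 − 4) − 6 = 0, and the invariant factors of ∂_2 are all 1, so H_1 ≅ 0.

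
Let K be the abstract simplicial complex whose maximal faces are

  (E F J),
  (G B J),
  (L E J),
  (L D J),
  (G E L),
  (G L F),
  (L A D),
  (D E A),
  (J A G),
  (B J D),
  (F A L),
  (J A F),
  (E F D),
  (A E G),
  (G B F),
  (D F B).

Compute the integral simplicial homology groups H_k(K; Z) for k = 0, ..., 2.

K has 8 vertices, 24 edges, 16 triangles.
rank ∂_0 = 0, rank ∂_1 = 7 ⇒ b_0 = 8 − 0 − 7 = 1; all invariant factors of ∂_1 are 1 so no torsion. So H_0 = Z.
rank ∂_1 = 7, rank ∂_2 = 15 ⇒ b_1 = 24 − 7 − 15 = 2; all invariant factors of ∂_2 are 1 so no torsion. So H_1 = Z^2.
rank ∂_2 = 15, rank ∂_3 = 0 ⇒ b_2 = 16 − 15 − 0 = 1. So H_2 = Z.

H_0 = Z,  H_1 = Z^2,  H_2 = Z.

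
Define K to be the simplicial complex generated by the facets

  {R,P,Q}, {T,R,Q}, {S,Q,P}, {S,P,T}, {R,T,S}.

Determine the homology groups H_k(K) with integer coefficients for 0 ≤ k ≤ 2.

Order the vertices as P < Q < R < S < T. Listing each simplex with vertices in this order, K has dimension 2 with simplices:

  0-simplices (5): P, Q, R, S, T
  1-simplices (10): PQ, PR, PS, PT, QR, QS, QT, RS, RT, ST
  2-simplices (5): PQR, PQS, PST, QRT, RST

so the chain groups are C_0 ≅ Z^5, C_1 ≅ Z^10, C_2 ≅ Z^5.

The boundary map ∂_1: C_1 → C_0 sends each edge [p,q] (with p < q) to q − p.
As a 5×10 matrix over Z this has rank 4, with invariant factors (1,1,1,1).

∂_2: C_2 → C_1 sends each 2-simplex [p,q,r] to [q,r] − [p,r] + [p,q]. For instance
  ∂PST = ST − PT + PS,
  ∂PQS = QS − PS + PQ.
The 10×5 boundary matrix has rank 5 and Smith normal form diag(1,1,1,1,1).

From H_k ≅ ker(∂_k) / im(∂_{k+1}) we obtain:

  H_0: rank C_0 − rank ∂_1 = 5 − 4 = 1, and the invariant factors of ∂_1 are all 1, so H_0 = Z.
  H_1: rank ker ∂_1 − rank ∂_2 = (10 − 4) − 5 = 1, and the invariant factors of ∂_2 are all 1, so H_1 = Z.
  H_2: rank ker ∂_2 − rank ∂_3 = (5 − 5) − 0 = 0, and there is no ∂_3, so H_2 = 0.

(K is a triangulation of the Möbius band.)

H_0 = Z,  H_1 = Z,  H_2 = 0.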